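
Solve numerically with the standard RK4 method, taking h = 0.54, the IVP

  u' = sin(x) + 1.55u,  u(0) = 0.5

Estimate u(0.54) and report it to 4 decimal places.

RK4: k1 = f(x_n, u_n); k2 = f(x_n + h/2, u_n + (h/2)·k1); k3 = f(x_n + h/2, u_n + (h/2)·k2); k4 = f(x_n + h, u_n + h·k3); u_{n+1} = u_n + (h/6)·(k1 + 2k2 + 2k3 + k4).
x=0.000000, u=0.500000:
  k1 = f(0.000000, 0.500000) = 0.775000
  k2 = f(0.270000, 0.709250) = 1.366069
  k3 = f(0.270000, 0.868839) = 1.613431
  k4 = f(0.540000, 1.371253) = 2.639578
  u ← 0.500000 + (0.54/6)·(k1 + 2k2 + 2k3 + k4) = 1.343622
u(0.54) ≈ 1.3436

1.3436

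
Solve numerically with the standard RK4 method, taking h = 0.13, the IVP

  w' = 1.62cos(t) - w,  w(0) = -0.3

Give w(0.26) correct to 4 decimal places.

0.1351

RK4: k1 = f(t_n, w_n); k2 = f(t_n + h/2, w_n + (h/2)·k1); k3 = f(t_n + h/2, w_n + (h/2)·k2); k4 = f(t_n + h, w_n + h·k3); w_{n+1} = w_n + (h/6)·(k1 + 2k2 + 2k3 + k4).
t=0.000000, w=-0.300000:
  k1 = f(0.000000, -0.300000) = 1.920000
  k2 = f(0.065000, -0.175200) = 1.791779
  k3 = f(0.065000, -0.183534) = 1.800113
  k4 = f(0.130000, -0.065985) = 1.672316
  w ← -0.300000 + (0.13/6)·(k1 + 2k2 + 2k3 + k4) = -0.066518
t=0.130000, w=-0.066518:
  k1 = f(0.130000, -0.066518) = 1.672848
  k2 = f(0.195000, 0.042217) = 1.547080
  k3 = f(0.195000, 0.034042) = 1.555255
  k4 = f(0.260000, 0.135665) = 1.429886
  w ← -0.066518 + (0.13/6)·(k1 + 2k2 + 2k3 + k4) = 0.135143
w(0.26) ≈ 0.1351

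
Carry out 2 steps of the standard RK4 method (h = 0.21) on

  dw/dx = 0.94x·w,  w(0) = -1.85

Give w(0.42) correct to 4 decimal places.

-2.0099

RK4: k1 = f(x_n, w_n); k2 = f(x_n + h/2, w_n + (h/2)·k1); k3 = f(x_n + h/2, w_n + (h/2)·k2); k4 = f(x_n + h, w_n + h·k3); w_{n+1} = w_n + (h/6)·(k1 + 2k2 + 2k3 + k4).
x=0.000000, w=-1.850000:
  k1 = f(0.000000, -1.850000) = 0.000000
  k2 = f(0.105000, -1.850000) = -0.182595
  k3 = f(0.105000, -1.869172) = -0.184487
  k4 = f(0.210000, -1.888742) = -0.372838
  w ← -1.850000 + (0.21/6)·(k1 + 2k2 + 2k3 + k4) = -1.888745
x=0.210000, w=-1.888745:
  k1 = f(0.210000, -1.888745) = -0.372838
  k2 = f(0.315000, -1.927893) = -0.570849
  k3 = f(0.315000, -1.948684) = -0.577005
  k4 = f(0.420000, -2.009916) = -0.793515
  w ← -1.888745 + (0.21/6)·(k1 + 2k2 + 2k3 + k4) = -2.009917
w(0.42) ≈ -2.0099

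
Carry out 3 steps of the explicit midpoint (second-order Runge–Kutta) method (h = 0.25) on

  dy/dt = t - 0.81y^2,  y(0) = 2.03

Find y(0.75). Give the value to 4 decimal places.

1.1504

Midpoint: k1 = f(t_n, y_n); k2 = f(t_n + h/2, y_n + (h/2)·k1); y_{n+1} = y_n + h·k2.
t=0.000000, y=2.030000:
  k1 = f(0.000000, 2.030000) = -3.337929
  k2 = f(0.125000, 1.612759) = -1.981803
  y ← 2.030000 + 0.25·(-1.981803) = 1.534549
t=0.250000, y=1.534549:
  k1 = f(0.250000, 1.534549) = -1.657422
  k2 = f(0.375000, 1.327372) = -1.052151
  y ← 1.534549 + 0.25·(-1.052151) = 1.271511
t=0.500000, y=1.271511:
  k1 = f(0.500000, 1.271511) = -0.809560
  k2 = f(0.625000, 1.170316) = -0.484409
  y ← 1.271511 + 0.25·(-0.484409) = 1.150409
y(0.75) ≈ 1.1504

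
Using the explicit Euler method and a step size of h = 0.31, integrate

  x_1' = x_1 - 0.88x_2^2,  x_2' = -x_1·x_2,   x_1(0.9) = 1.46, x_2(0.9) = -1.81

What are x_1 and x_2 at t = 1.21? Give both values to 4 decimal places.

1.0189, -0.9908

Euler on (x_1,x_2): x_1_{n+1} = x_1_n + h·x_1', x_2_{n+1} = x_2_n + h·x_2'.
0.900000: (1.460000, -1.810000); f=(-1.422968, 2.642600) → (1.018880, -0.990794)
(x_1(1.21), x_2(1.21)) ≈ (1.0189, -0.9908)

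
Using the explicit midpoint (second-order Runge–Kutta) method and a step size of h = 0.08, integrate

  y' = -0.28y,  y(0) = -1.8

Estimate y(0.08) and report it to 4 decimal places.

Midpoint: k1 = f(x_n, y_n); k2 = f(x_n + h/2, y_n + (h/2)·k1); y_{n+1} = y_n + h·k2.
x=0.000000, y=-1.800000:
  k1 = f(0.000000, -1.800000) = 0.504000
  k2 = f(0.040000, -1.779840) = 0.498355
  y ← -1.800000 + 0.08·0.498355 = -1.760132
y(0.08) ≈ -1.7601

-1.7601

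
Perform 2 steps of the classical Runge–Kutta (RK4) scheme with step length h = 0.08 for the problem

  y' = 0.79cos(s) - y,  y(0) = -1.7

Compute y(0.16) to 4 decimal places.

RK4: k1 = f(s_n, y_n); k2 = f(s_n + h/2, y_n + (h/2)·k1); k3 = f(s_n + h/2, y_n + (h/2)·k2); k4 = f(s_n + h, y_n + h·k3); y_{n+1} = y_n + (h/6)·(k1 + 2k2 + 2k3 + k4).
s=0.000000, y=-1.700000:
  k1 = f(0.000000, -1.700000) = 2.490000
  k2 = f(0.040000, -1.600400) = 2.389768
  k3 = f(0.040000, -1.604409) = 2.393777
  k4 = f(0.080000, -1.508498) = 2.295971
  y ← -1.700000 + (0.08/6)·(k1 + 2k2 + 2k3 + k4) = -1.508626
s=0.080000, y=-1.508626:
  k1 = f(0.080000, -1.508626) = 2.296099
  k2 = f(0.120000, -1.416782) = 2.201101
  k3 = f(0.120000, -1.420582) = 2.204901
  k4 = f(0.160000, -1.332234) = 2.112143
  y ← -1.508626 + (0.08/6)·(k1 + 2k2 + 2k3 + k4) = -1.332356
y(0.16) ≈ -1.3324

-1.3324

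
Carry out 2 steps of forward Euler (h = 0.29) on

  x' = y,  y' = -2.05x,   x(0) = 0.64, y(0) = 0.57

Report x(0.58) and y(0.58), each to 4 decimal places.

Euler on (x,y): x_{n+1} = x_n + h·x', y_{n+1} = y_n + h·y'.
0.000000: (0.640000, 0.570000); f=(0.570000, -1.312000) → (0.805300, 0.189520)
0.290000: (0.805300, 0.189520); f=(0.189520, -1.650865) → (0.860261, -0.289231)
(x(0.58), y(0.58)) ≈ (0.8603, -0.2892)

0.8603, -0.2892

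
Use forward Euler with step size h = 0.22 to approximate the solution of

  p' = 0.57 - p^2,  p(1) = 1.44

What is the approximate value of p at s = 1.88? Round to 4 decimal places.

0.8380

Euler: p_{n+1} = p_n + h·f(s_n, p_n).
s=1.000000, p=1.440000: f=-1.503600 → p ← 1.440000 + 0.22·(-1.503600) = 1.109208
s=1.220000, p=1.109208: f=-0.660342 → p ← 1.109208 + 0.22·(-0.660342) = 0.963933
s=1.440000, p=0.963933: f=-0.359166 → p ← 0.963933 + 0.22·(-0.359166) = 0.884916
s=1.660000, p=0.884916: f=-0.213077 → p ← 0.884916 + 0.22·(-0.213077) = 0.838039
p(1.88) ≈ 0.8380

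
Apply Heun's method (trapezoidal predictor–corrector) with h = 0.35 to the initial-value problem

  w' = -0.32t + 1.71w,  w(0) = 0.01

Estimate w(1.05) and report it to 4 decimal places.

-0.2526

Heun: k1 = f(t_n, w_n); k2 = f(t_n + h, w_n + h·k1); w_{n+1} = w_n + (h/2)·(k1 + k2).
t=0.000000, w=0.010000:
  k1 = f(0.000000, 0.010000) = 0.017100
  k2 = f(0.350000, 0.015985) = -0.084666
  w ← 0.010000 + (0.35/2)·(0.017100 + (-0.084666)) = -0.001824
t=0.350000, w=-0.001824:
  k1 = f(0.350000, -0.001824) = -0.115119
  k2 = f(0.700000, -0.042116) = -0.296018
  w ← -0.001824 + (0.35/2)·(-0.115119 + (-0.296018)) = -0.073773
t=0.700000, w=-0.073773:
  k1 = f(0.700000, -0.073773) = -0.350152
  k2 = f(1.050000, -0.196326) = -0.671717
  w ← -0.073773 + (0.35/2)·(-0.350152 + (-0.671717)) = -0.252600
w(1.05) ≈ -0.2526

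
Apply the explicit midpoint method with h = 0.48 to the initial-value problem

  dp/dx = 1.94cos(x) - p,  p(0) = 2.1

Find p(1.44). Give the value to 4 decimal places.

Midpoint: k1 = f(x_n, p_n); k2 = f(x_n + h/2, p_n + (h/2)·k1); p_{n+1} = p_n + h·k2.
x=0.000000, p=2.100000:
  k1 = f(0.000000, 2.100000) = -0.160000
  k2 = f(0.240000, 2.061600) = -0.177204
  p ← 2.100000 + 0.48·(-0.177204) = 2.014942
x=0.480000, p=2.014942:
  k1 = f(0.480000, 2.014942) = -0.294172
  k2 = f(0.720000, 1.944341) = -0.485838
  p ← 2.014942 + 0.48·(-0.485838) = 1.781740
x=0.960000, p=1.781740:
  k1 = f(0.960000, 1.781740) = -0.669111
  k2 = f(1.200000, 1.621153) = -0.918179
  p ← 1.781740 + 0.48·(-0.918179) = 1.341014
p(1.44) ≈ 1.3410

1.3410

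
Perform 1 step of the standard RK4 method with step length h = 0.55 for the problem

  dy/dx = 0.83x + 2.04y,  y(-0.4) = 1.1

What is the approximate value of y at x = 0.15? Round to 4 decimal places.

3.2097

RK4: k1 = f(x_n, y_n); k2 = f(x_n + h/2, y_n + (h/2)·k1); k3 = f(x_n + h/2, y_n + (h/2)·k2); k4 = f(x_n + h, y_n + h·k3); y_{n+1} = y_n + (h/6)·(k1 + 2k2 + 2k3 + k4).
x=-0.400000, y=1.100000:
  k1 = f(-0.400000, 1.100000) = 1.912000
  k2 = f(-0.125000, 1.625800) = 3.212882
  k3 = f(-0.125000, 1.983543) = 3.942677
  k4 = f(0.150000, 3.268472) = 6.792183
  y ← 1.100000 + (0.55/6)·(k1 + 2k2 + 2k3 + k4) = 3.209736
y(0.15) ≈ 3.2097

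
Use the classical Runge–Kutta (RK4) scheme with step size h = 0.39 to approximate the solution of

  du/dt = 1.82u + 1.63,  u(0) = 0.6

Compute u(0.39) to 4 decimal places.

RK4: k1 = f(t_n, u_n); k2 = f(t_n + h/2, u_n + (h/2)·k1); k3 = f(t_n + h/2, u_n + (h/2)·k2); k4 = f(t_n + h, u_n + h·k3); u_{n+1} = u_n + (h/6)·(k1 + 2k2 + 2k3 + k4).
t=0.000000, u=0.600000:
  k1 = f(0.000000, 0.600000) = 2.722000
  k2 = f(0.195000, 1.130790) = 3.688038
  k3 = f(0.195000, 1.319167) = 4.030885
  k4 = f(0.390000, 2.172045) = 5.583122
  u ← 0.600000 + (0.39/6)·(k1 + 2k2 + 2k3 + k4) = 2.143293
u(0.39) ≈ 2.1433

2.1433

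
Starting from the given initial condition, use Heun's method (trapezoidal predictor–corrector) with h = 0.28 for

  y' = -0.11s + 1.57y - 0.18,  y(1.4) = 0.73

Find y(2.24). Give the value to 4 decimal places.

Heun: k1 = f(s_n, y_n); k2 = f(s_n + h, y_n + h·k1); y_{n+1} = y_n + (h/2)·(k1 + k2).
s=1.400000, y=0.730000:
  k1 = f(1.400000, 0.730000) = 0.812100
  k2 = f(1.680000, 0.957388) = 1.138299
  y ← 0.730000 + (0.28/2)·(0.812100 + 1.138299) = 1.003056
s=1.680000, y=1.003056:
  k1 = f(1.680000, 1.003056) = 1.209998
  k2 = f(1.960000, 1.341855) = 1.711113
  y ← 1.003056 + (0.28/2)·(1.209998 + 1.711113) = 1.412011
s=1.960000, y=1.412011:
  k1 = f(1.960000, 1.412011) = 1.821258
  k2 = f(2.240000, 1.921964) = 2.591083
  y ← 1.412011 + (0.28/2)·(1.821258 + 2.591083) = 2.029739
y(2.24) ≈ 2.0297

2.0297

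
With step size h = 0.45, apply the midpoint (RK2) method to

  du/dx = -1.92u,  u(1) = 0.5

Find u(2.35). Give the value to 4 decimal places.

0.0660

Midpoint: k1 = f(x_n, u_n); k2 = f(x_n + h/2, u_n + (h/2)·k1); u_{n+1} = u_n + h·k2.
x=1.000000, u=0.500000:
  k1 = f(1.000000, 0.500000) = -0.960000
  k2 = f(1.225000, 0.284000) = -0.545280
  u ← 0.500000 + 0.45·(-0.545280) = 0.254624
x=1.450000, u=0.254624:
  k1 = f(1.450000, 0.254624) = -0.488878
  k2 = f(1.675000, 0.144626) = -0.277683
  u ← 0.254624 + 0.45·(-0.277683) = 0.129667
x=1.900000, u=0.129667:
  k1 = f(1.900000, 0.129667) = -0.248960
  k2 = f(2.125000, 0.073651) = -0.141409
  u ← 0.129667 + 0.45·(-0.141409) = 0.066033
u(2.35) ≈ 0.0660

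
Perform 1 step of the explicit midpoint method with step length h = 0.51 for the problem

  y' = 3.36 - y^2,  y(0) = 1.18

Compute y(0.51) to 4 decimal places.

1.4512

Midpoint: k1 = f(s_n, y_n); k2 = f(s_n + h/2, y_n + (h/2)·k1); y_{n+1} = y_n + h·k2.
s=0.000000, y=1.180000:
  k1 = f(0.000000, 1.180000) = 1.967600
  k2 = f(0.255000, 1.681738) = 0.531757
  y ← 1.180000 + 0.51·0.531757 = 1.451196
y(0.51) ≈ 1.4512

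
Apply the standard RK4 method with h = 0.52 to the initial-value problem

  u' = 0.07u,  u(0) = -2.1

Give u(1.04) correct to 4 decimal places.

-2.2586

RK4: k1 = f(t_n, u_n); k2 = f(t_n + h/2, u_n + (h/2)·k1); k3 = f(t_n + h/2, u_n + (h/2)·k2); k4 = f(t_n + h, u_n + h·k3); u_{n+1} = u_n + (h/6)·(k1 + 2k2 + 2k3 + k4).
t=0.000000, u=-2.100000:
  k1 = f(0.000000, -2.100000) = -0.147000
  k2 = f(0.260000, -2.138220) = -0.149675
  k3 = f(0.260000, -2.138916) = -0.149724
  k4 = f(0.520000, -2.177857) = -0.152450
  u ← -2.100000 + (0.52/6)·(k1 + 2k2 + 2k3 + k4) = -2.177848
t=0.520000, u=-2.177848:
  k1 = f(0.520000, -2.177848) = -0.152449
  k2 = f(0.780000, -2.217485) = -0.155224
  k3 = f(0.780000, -2.218206) = -0.155274
  k4 = f(1.040000, -2.258591) = -0.158101
  u ← -2.177848 + (0.52/6)·(k1 + 2k2 + 2k3 + k4) = -2.258582
u(1.04) ≈ -2.2586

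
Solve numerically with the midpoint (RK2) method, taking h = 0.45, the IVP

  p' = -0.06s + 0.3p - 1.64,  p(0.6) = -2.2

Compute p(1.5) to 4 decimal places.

-4.6320

Midpoint: k1 = f(s_n, p_n); k2 = f(s_n + h/2, p_n + (h/2)·k1); p_{n+1} = p_n + h·k2.
s=0.600000, p=-2.200000:
  k1 = f(0.600000, -2.200000) = -2.336000
  k2 = f(0.825000, -2.725600) = -2.507180
  p ← -2.200000 + 0.45·(-2.507180) = -3.328231
s=1.050000, p=-3.328231:
  k1 = f(1.050000, -3.328231) = -2.701469
  k2 = f(1.275000, -3.936062) = -2.897318
  p ← -3.328231 + 0.45·(-2.897318) = -4.632024
p(1.5) ≈ -4.6320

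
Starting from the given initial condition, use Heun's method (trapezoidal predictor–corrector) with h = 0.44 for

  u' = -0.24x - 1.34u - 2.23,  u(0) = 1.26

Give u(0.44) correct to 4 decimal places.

Heun: k1 = f(x_n, u_n); k2 = f(x_n + h, u_n + h·k1); u_{n+1} = u_n + (h/2)·(k1 + k2).
x=0.000000, u=1.260000:
  k1 = f(0.000000, 1.260000) = -3.918400
  k2 = f(0.440000, -0.464096) = -1.713711
  u ← 1.260000 + (0.44/2)·(-3.918400 + (-1.713711)) = 0.020936
u(0.44) ≈ 0.0209

0.0209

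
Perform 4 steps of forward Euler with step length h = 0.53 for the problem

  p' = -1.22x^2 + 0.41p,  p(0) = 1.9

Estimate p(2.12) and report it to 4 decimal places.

1.3838

Euler: p_{n+1} = p_n + h·f(x_n, p_n).
x=0.000000, p=1.900000: f=0.779000 → p ← 1.900000 + 0.53·0.779000 = 2.312870
x=0.530000, p=2.312870: f=0.605579 → p ← 2.312870 + 0.53·0.605579 = 2.633827
x=1.060000, p=2.633827: f=-0.290923 → p ← 2.633827 + 0.53·(-0.290923) = 2.479637
x=1.590000, p=2.479637: f=-2.067631 → p ← 2.479637 + 0.53·(-2.067631) = 1.383793
p(2.12) ≈ 1.3838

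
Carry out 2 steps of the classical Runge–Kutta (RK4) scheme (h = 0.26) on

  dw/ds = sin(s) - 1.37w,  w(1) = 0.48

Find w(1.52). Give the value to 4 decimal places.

0.5889

RK4: k1 = f(s_n, w_n); k2 = f(s_n + h/2, w_n + (h/2)·k1); k3 = f(s_n + h/2, w_n + (h/2)·k2); k4 = f(s_n + h, w_n + h·k3); w_{n+1} = w_n + (h/6)·(k1 + 2k2 + 2k3 + k4).
s=1.000000, w=0.480000:
  k1 = f(1.000000, 0.480000) = 0.183871
  k2 = f(1.130000, 0.503903) = 0.214065
  k3 = f(1.130000, 0.507828) = 0.208687
  k4 = f(1.260000, 0.534259) = 0.220156
  w ← 0.480000 + (0.26/6)·(k1 + 2k2 + 2k3 + k4) = 0.534146
s=1.260000, w=0.534146:
  k1 = f(1.260000, 0.534146) = 0.220310
  k2 = f(1.390000, 0.562787) = 0.212683
  k3 = f(1.390000, 0.561795) = 0.214041
  k4 = f(1.520000, 0.589797) = 0.190688
  w ← 0.534146 + (0.26/6)·(k1 + 2k2 + 2k3 + k4) = 0.588939
w(1.52) ≈ 0.5889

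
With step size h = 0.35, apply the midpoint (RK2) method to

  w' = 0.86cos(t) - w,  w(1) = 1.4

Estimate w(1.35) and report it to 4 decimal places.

Midpoint: k1 = f(t_n, w_n); k2 = f(t_n + h/2, w_n + (h/2)·k1); w_{n+1} = w_n + h·k2.
t=1.000000, w=1.400000:
  k1 = f(1.000000, 1.400000) = -0.935340
  k2 = f(1.175000, 1.236315) = -0.904748
  w ← 1.400000 + 0.35·(-0.904748) = 1.083338
w(1.35) ≈ 1.0833

1.0833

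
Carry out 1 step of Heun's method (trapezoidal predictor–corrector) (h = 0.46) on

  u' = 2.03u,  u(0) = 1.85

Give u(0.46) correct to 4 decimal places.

Heun: k1 = f(x_n, u_n); k2 = f(x_n + h, u_n + h·k1); u_{n+1} = u_n + (h/2)·(k1 + k2).
x=0.000000, u=1.850000:
  k1 = f(0.000000, 1.850000) = 3.755500
  k2 = f(0.460000, 3.577530) = 7.262386
  u ← 1.850000 + (0.46/2)·(3.755500 + 7.262386) = 4.384114
u(0.46) ≈ 4.3841

4.3841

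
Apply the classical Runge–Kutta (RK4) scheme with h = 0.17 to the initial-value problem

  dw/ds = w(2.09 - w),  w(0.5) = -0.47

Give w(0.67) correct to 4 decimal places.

-0.7415

RK4: k1 = f(s_n, w_n); k2 = f(s_n + h/2, w_n + (h/2)·k1); k3 = f(s_n + h/2, w_n + (h/2)·k2); k4 = f(s_n + h, w_n + h·k3); w_{n+1} = w_n + (h/6)·(k1 + 2k2 + 2k3 + k4).
s=0.500000, w=-0.470000:
  k1 = f(0.500000, -0.470000) = -1.203200
  k2 = f(0.585000, -0.572272) = -1.523544
  k3 = f(0.585000, -0.599501) = -1.612359
  k4 = f(0.670000, -0.744101) = -2.108858
  w ← -0.470000 + (0.17/6)·(k1 + 2k2 + 2k3 + k4) = -0.741543
w(0.67) ≈ -0.7415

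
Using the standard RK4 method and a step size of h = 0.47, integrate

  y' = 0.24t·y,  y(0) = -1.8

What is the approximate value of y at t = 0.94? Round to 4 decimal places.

-2.0013

RK4: k1 = f(t_n, y_n); k2 = f(t_n + h/2, y_n + (h/2)·k1); k3 = f(t_n + h/2, y_n + (h/2)·k2); k4 = f(t_n + h, y_n + h·k3); y_{n+1} = y_n + (h/6)·(k1 + 2k2 + 2k3 + k4).
t=0.000000, y=-1.800000:
  k1 = f(0.000000, -1.800000) = 0.000000
  k2 = f(0.235000, -1.800000) = -0.101520
  k3 = f(0.235000, -1.823857) = -0.102866
  k4 = f(0.470000, -1.848347) = -0.208494
  y ← -1.800000 + (0.47/6)·(k1 + 2k2 + 2k3 + k4) = -1.848352
t=0.470000, y=-1.848352:
  k1 = f(0.470000, -1.848352) = -0.208494
  k2 = f(0.705000, -1.897349) = -0.321031
  k3 = f(0.705000, -1.923795) = -0.325506
  k4 = f(0.940000, -2.001340) = -0.451502
  y ← -1.848352 + (0.47/6)·(k1 + 2k2 + 2k3 + k4) = -2.001343
y(0.94) ≈ -2.0013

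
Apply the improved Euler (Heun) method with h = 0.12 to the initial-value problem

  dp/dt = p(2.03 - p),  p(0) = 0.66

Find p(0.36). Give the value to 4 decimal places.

1.0143

Heun: k1 = f(t_n, p_n); k2 = f(t_n + h, p_n + h·k1); p_{n+1} = p_n + (h/2)·(k1 + k2).
t=0.000000, p=0.660000:
  k1 = f(0.000000, 0.660000) = 0.904200
  k2 = f(0.120000, 0.768504) = 0.969465
  p ← 0.660000 + (0.12/2)·(0.904200 + 0.969465) = 0.772420
t=0.120000, p=0.772420:
  k1 = f(0.120000, 0.772420) = 0.971380
  k2 = f(0.240000, 0.888985) = 1.014345
  p ← 0.772420 + (0.12/2)·(0.971380 + 1.014345) = 0.891563
t=0.240000, p=0.891563:
  k1 = f(0.240000, 0.891563) = 1.014988
  k2 = f(0.360000, 1.013362) = 1.030222
  p ← 0.891563 + (0.12/2)·(1.014988 + 1.030222) = 1.014276
p(0.36) ≈ 1.0143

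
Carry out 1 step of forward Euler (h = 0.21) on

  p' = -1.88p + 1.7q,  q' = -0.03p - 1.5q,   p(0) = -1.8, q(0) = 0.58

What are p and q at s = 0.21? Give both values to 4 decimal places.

Euler on (p,q): p_{n+1} = p_n + h·p', q_{n+1} = q_n + h·q'.
0.000000: (-1.800000, 0.580000); f=(4.370000, -0.816000) → (-0.882300, 0.408640)
(p(0.21), q(0.21)) ≈ (-0.8823, 0.4086)

-0.8823, 0.4086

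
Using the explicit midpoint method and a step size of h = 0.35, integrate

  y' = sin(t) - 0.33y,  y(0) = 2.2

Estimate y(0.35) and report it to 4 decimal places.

2.0215

Midpoint: k1 = f(t_n, y_n); k2 = f(t_n + h/2, y_n + (h/2)·k1); y_{n+1} = y_n + h·k2.
t=0.000000, y=2.200000:
  k1 = f(0.000000, 2.200000) = -0.726000
  k2 = f(0.175000, 2.072950) = -0.509965
  y ← 2.200000 + 0.35·(-0.509965) = 2.021512
y(0.35) ≈ 2.0215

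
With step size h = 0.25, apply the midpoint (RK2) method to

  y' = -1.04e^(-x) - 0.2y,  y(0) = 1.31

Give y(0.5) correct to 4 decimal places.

0.7997

Midpoint: k1 = f(x_n, y_n); k2 = f(x_n + h/2, y_n + (h/2)·k1); y_{n+1} = y_n + h·k2.
x=0.000000, y=1.310000:
  k1 = f(0.000000, 1.310000) = -1.302000
  k2 = f(0.125000, 1.147250) = -1.147247
  y ← 1.310000 + 0.25·(-1.147247) = 1.023188
x=0.250000, y=1.023188:
  k1 = f(0.250000, 1.023188) = -1.014590
  k2 = f(0.375000, 0.896364) = -0.894054
  y ← 1.023188 + 0.25·(-0.894054) = 0.799675
y(0.5) ≈ 0.7997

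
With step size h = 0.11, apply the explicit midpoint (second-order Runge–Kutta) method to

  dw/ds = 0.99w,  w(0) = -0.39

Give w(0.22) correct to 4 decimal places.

-0.4847

Midpoint: k1 = f(s_n, w_n); k2 = f(s_n + h/2, w_n + (h/2)·k1); w_{n+1} = w_n + h·k2.
s=0.000000, w=-0.390000:
  k1 = f(0.000000, -0.390000) = -0.386100
  k2 = f(0.055000, -0.411236) = -0.407123
  w ← -0.390000 + 0.11·(-0.407123) = -0.434784
s=0.110000, w=-0.434784:
  k1 = f(0.110000, -0.434784) = -0.430436
  k2 = f(0.165000, -0.458458) = -0.453873
  w ← -0.434784 + 0.11·(-0.453873) = -0.484710
w(0.22) ≈ -0.4847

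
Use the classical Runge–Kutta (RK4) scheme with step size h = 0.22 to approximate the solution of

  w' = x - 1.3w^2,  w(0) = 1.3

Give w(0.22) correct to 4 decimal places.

0.9678

RK4: k1 = f(x_n, w_n); k2 = f(x_n + h/2, w_n + (h/2)·k1); k3 = f(x_n + h/2, w_n + (h/2)·k2); k4 = f(x_n + h, w_n + h·k3); w_{n+1} = w_n + (h/6)·(k1 + 2k2 + 2k3 + k4).
x=0.000000, w=1.300000:
  k1 = f(0.000000, 1.300000) = -2.197000
  k2 = f(0.110000, 1.058330) = -1.346081
  k3 = f(0.110000, 1.151931) = -1.615029
  k4 = f(0.220000, 0.944694) = -0.940180
  w ← 1.300000 + (0.22/6)·(k1 + 2k2 + 2k3 + k4) = 0.967822
w(0.22) ≈ 0.9678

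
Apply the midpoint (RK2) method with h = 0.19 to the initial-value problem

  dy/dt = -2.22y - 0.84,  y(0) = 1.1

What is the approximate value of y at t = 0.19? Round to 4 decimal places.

0.6079

Midpoint: k1 = f(t_n, y_n); k2 = f(t_n + h/2, y_n + (h/2)·k1); y_{n+1} = y_n + h·k2.
t=0.000000, y=1.100000:
  k1 = f(0.000000, 1.100000) = -3.282000
  k2 = f(0.095000, 0.788210) = -2.589826
  y ← 1.100000 + 0.19·(-2.589826) = 0.607933
y(0.19) ≈ 0.6079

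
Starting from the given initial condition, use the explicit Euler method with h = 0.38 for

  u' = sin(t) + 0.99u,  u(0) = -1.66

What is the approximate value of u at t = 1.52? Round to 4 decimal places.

Euler: u_{n+1} = u_n + h·f(t_n, u_n).
t=0.000000, u=-1.660000: f=-1.643400 → u ← -1.660000 + 0.38·(-1.643400) = -2.284492
t=0.380000, u=-2.284492: f=-1.890727 → u ← -2.284492 + 0.38·(-1.890727) = -3.002968
t=0.760000, u=-3.002968: f=-2.284017 → u ← -3.002968 + 0.38·(-2.284017) = -3.870895
t=1.140000, u=-3.870895: f=-2.923552 → u ← -3.870895 + 0.38·(-2.923552) = -4.981844
u(1.52) ≈ -4.9818

-4.9818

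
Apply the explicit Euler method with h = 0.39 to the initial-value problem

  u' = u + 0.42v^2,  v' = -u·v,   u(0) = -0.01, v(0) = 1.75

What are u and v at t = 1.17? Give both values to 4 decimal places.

1.9766, 0.7660

Euler on (u,v): u_{n+1} = u_n + h·u', v_{n+1} = v_n + h·v'.
0.000000: (-0.010000, 1.750000); f=(1.276250, 0.017500) → (0.487737, 1.756825)
0.390000: (0.487737, 1.756825); f=(1.784040, -0.856869) → (1.183513, 1.422646)
0.780000: (1.183513, 1.422646); f=(2.033560, -1.683720) → (1.976601, 0.765995)
(u(1.17), v(1.17)) ≈ (1.9766, 0.7660)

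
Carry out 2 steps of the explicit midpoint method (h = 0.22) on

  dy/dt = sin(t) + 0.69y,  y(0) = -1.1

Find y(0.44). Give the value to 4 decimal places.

Midpoint: k1 = f(t_n, y_n); k2 = f(t_n + h/2, y_n + (h/2)·k1); y_{n+1} = y_n + h·k2.
t=0.000000, y=-1.100000:
  k1 = f(0.000000, -1.100000) = -0.759000
  k2 = f(0.110000, -1.183490) = -0.706830
  y ← -1.100000 + 0.22·(-0.706830) = -1.255503
t=0.220000, y=-1.255503:
  k1 = f(0.220000, -1.255503) = -0.648067
  k2 = f(0.330000, -1.326790) = -0.591442
  y ← -1.255503 + 0.22·(-0.591442) = -1.385620
y(0.44) ≈ -1.3856

-1.3856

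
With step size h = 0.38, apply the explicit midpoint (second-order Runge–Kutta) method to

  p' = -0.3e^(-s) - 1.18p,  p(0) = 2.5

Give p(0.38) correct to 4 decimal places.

1.5616

Midpoint: k1 = f(s_n, p_n); k2 = f(s_n + h/2, p_n + (h/2)·k1); p_{n+1} = p_n + h·k2.
s=0.000000, p=2.500000:
  k1 = f(0.000000, 2.500000) = -3.250000
  k2 = f(0.190000, 1.882500) = -2.469438
  p ← 2.500000 + 0.38·(-2.469438) = 1.561614
p(0.38) ≈ 1.5616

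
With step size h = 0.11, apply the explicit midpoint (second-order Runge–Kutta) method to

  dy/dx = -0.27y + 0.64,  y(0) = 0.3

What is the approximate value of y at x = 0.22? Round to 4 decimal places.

0.4194

Midpoint: k1 = f(x_n, y_n); k2 = f(x_n + h/2, y_n + (h/2)·k1); y_{n+1} = y_n + h·k2.
x=0.000000, y=0.300000:
  k1 = f(0.000000, 0.300000) = 0.559000
  k2 = f(0.055000, 0.330745) = 0.550699
  y ← 0.300000 + 0.11·0.550699 = 0.360577
x=0.110000, y=0.360577:
  k1 = f(0.110000, 0.360577) = 0.542644
  k2 = f(0.165000, 0.390422) = 0.534586
  y ← 0.360577 + 0.11·0.534586 = 0.419381
y(0.22) ≈ 0.4194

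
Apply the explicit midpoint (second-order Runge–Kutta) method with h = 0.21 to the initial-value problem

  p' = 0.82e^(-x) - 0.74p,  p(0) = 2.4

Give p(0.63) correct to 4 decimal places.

1.8043

Midpoint: k1 = f(x_n, p_n); k2 = f(x_n + h/2, p_n + (h/2)·k1); p_{n+1} = p_n + h·k2.
x=0.000000, p=2.400000:
  k1 = f(0.000000, 2.400000) = -0.956000
  k2 = f(0.105000, 2.299620) = -0.963453
  p ← 2.400000 + 0.21·(-0.963453) = 2.197675
x=0.210000, p=2.197675:
  k1 = f(0.210000, 2.197675) = -0.961600
  k2 = f(0.315000, 2.096707) = -0.953136
  p ← 2.197675 + 0.21·(-0.953136) = 1.997516
x=0.420000, p=1.997516:
  k1 = f(0.420000, 1.997516) = -0.939384
  k2 = f(0.525000, 1.898881) = -0.920097
  p ← 1.997516 + 0.21·(-0.920097) = 1.804296
p(0.63) ≈ 1.8043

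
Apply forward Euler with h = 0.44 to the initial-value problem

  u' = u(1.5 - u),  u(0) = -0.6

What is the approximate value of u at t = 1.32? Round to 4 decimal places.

Euler: u_{n+1} = u_n + h·f(t_n, u_n).
t=0.000000, u=-0.600000: f=-1.260000 → u ← -0.600000 + 0.44·(-1.260000) = -1.154400
t=0.440000, u=-1.154400: f=-3.064239 → u ← -1.154400 + 0.44·(-3.064239) = -2.502665
t=0.880000, u=-2.502665: f=-10.017332 → u ← -2.502665 + 0.44·(-10.017332) = -6.910291
u(1.32) ≈ -6.9103

-6.9103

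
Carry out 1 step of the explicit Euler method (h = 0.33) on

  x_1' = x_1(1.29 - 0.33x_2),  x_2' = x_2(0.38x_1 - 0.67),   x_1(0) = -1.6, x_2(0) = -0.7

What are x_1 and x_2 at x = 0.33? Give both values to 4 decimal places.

Euler on (x_1,x_2): x_1_{n+1} = x_1_n + h·x_1', x_2_{n+1} = x_2_n + h·x_2'.
0.000000: (-1.600000, -0.700000); f=(-2.433600, 0.894600) → (-2.403088, -0.404782)
(x_1(0.33), x_2(0.33)) ≈ (-2.4031, -0.4048)

-2.4031, -0.4048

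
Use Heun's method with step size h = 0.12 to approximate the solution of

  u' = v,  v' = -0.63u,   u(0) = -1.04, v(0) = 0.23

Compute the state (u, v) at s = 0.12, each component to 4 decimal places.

Heun on (u,v): k1 = f(s_n, state_n); k2 = f(s_n + h, state_n + h·k1); state_{n+1} = state_n + (h/2)·(k1 + k2).
0.000000: (-1.040000, 0.230000)
  k1 = (0.230000, 0.655200)
  predictor → (-1.012400, 0.308624)
  k2 = (0.308624, 0.637812)
  → (-1.007683, 0.307581)
(u(0.12), v(0.12)) ≈ (-1.0077, 0.3076)

-1.0077, 0.3076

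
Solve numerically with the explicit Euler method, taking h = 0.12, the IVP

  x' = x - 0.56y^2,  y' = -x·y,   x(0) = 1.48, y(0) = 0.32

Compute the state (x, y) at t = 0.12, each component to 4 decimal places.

Euler on (x,y): x_{n+1} = x_n + h·x', y_{n+1} = y_n + h·y'.
0.000000: (1.480000, 0.320000); f=(1.422656, -0.473600) → (1.650719, 0.263168)
(x(0.12), y(0.12)) ≈ (1.6507, 0.2632)

1.6507, 0.2632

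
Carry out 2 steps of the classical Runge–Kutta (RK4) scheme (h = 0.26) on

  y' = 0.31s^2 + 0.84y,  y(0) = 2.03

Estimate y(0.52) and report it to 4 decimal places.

3.1582

RK4: k1 = f(s_n, y_n); k2 = f(s_n + h/2, y_n + (h/2)·k1); k3 = f(s_n + h/2, y_n + (h/2)·k2); k4 = f(s_n + h, y_n + h·k3); y_{n+1} = y_n + (h/6)·(k1 + 2k2 + 2k3 + k4).
s=0.000000, y=2.030000:
  k1 = f(0.000000, 2.030000) = 1.705200
  k2 = f(0.130000, 2.251676) = 1.896647
  k3 = f(0.130000, 2.276564) = 1.917553
  k4 = f(0.260000, 2.528564) = 2.144950
  y ← 2.030000 + (0.26/6)·(k1 + 2k2 + 2k3 + k4) = 2.527404
s=0.260000, y=2.527404:
  k1 = f(0.260000, 2.527404) = 2.143975
  k2 = f(0.390000, 2.806121) = 2.404292
  k3 = f(0.390000, 2.839962) = 2.432719
  k4 = f(0.520000, 3.159911) = 2.738149
  y ← 2.527404 + (0.26/6)·(k1 + 2k2 + 2k3 + k4) = 3.158170
y(0.52) ≈ 3.1582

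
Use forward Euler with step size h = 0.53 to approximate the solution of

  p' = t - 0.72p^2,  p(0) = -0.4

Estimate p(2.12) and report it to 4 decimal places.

1.0884

Euler: p_{n+1} = p_n + h·f(t_n, p_n).
t=0.000000, p=-0.400000: f=-0.115200 → p ← -0.400000 + 0.53·(-0.115200) = -0.461056
t=0.530000, p=-0.461056: f=0.376948 → p ← -0.461056 + 0.53·0.376948 = -0.261274
t=1.060000, p=-0.261274: f=1.010850 → p ← -0.261274 + 0.53·1.010850 = 0.274477
t=1.590000, p=0.274477: f=1.535757 → p ← 0.274477 + 0.53·1.535757 = 1.088428
p(2.12) ≈ 1.0884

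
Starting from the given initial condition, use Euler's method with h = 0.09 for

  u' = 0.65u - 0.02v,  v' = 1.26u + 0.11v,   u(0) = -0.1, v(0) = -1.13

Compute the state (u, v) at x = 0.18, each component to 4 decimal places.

Euler on (u,v): u_{n+1} = u_n + h·u', v_{n+1} = v_n + h·v'.
0.000000: (-0.100000, -1.130000); f=(-0.042400, -0.250300) → (-0.103816, -1.152527)
0.090000: (-0.103816, -1.152527); f=(-0.044430, -0.257586) → (-0.107815, -1.175710)
(u(0.18), v(0.18)) ≈ (-0.1078, -1.1757)

-0.1078, -1.1757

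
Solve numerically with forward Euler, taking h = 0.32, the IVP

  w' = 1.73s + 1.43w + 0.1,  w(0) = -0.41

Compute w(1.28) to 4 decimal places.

Euler: w_{n+1} = w_n + h·f(s_n, w_n).
s=0.000000, w=-0.410000: f=-0.486300 → w ← -0.410000 + 0.32·(-0.486300) = -0.565616
s=0.320000, w=-0.565616: f=-0.155231 → w ← -0.565616 + 0.32·(-0.155231) = -0.615290
s=0.640000, w=-0.615290: f=0.327335 → w ← -0.615290 + 0.32·0.327335 = -0.510543
s=0.960000, w=-0.510543: f=1.030724 → w ← -0.510543 + 0.32·1.030724 = -0.180711
w(1.28) ≈ -0.1807

-0.1807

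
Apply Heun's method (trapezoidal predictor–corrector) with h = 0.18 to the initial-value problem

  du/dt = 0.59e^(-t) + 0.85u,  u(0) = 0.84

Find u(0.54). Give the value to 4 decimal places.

Heun: k1 = f(t_n, u_n); k2 = f(t_n + h, u_n + h·k1); u_{n+1} = u_n + (h/2)·(k1 + k2).
t=0.000000, u=0.840000:
  k1 = f(0.000000, 0.840000) = 1.304000
  k2 = f(0.180000, 1.074720) = 1.406321
  u ← 0.840000 + (0.18/2)·(1.304000 + 1.406321) = 1.083929
t=0.180000, u=1.083929:
  k1 = f(0.180000, 1.083929) = 1.414149
  k2 = f(0.360000, 1.338476) = 1.549333
  u ← 1.083929 + (0.18/2)·(1.414149 + 1.549333) = 1.350642
t=0.360000, u=1.350642:
  k1 = f(0.360000, 1.350642) = 1.559675
  k2 = f(0.540000, 1.631384) = 1.730498
  u ← 1.350642 + (0.18/2)·(1.559675 + 1.730498) = 1.646758
u(0.54) ≈ 1.6468

1.6468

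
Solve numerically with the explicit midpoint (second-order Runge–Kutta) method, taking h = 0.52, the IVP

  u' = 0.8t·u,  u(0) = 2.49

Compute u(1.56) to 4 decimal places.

6.2192

Midpoint: k1 = f(t_n, u_n); k2 = f(t_n + h/2, u_n + (h/2)·k1); u_{n+1} = u_n + h·k2.
t=0.000000, u=2.490000:
  k1 = f(0.000000, 2.490000) = 0.000000
  k2 = f(0.260000, 2.490000) = 0.517920
  u ← 2.490000 + 0.52·0.517920 = 2.759318
t=0.520000, u=2.759318:
  k1 = f(0.520000, 2.759318) = 1.147876
  k2 = f(0.780000, 3.057766) = 1.908046
  u ← 2.759318 + 0.52·1.908046 = 3.751502
t=1.040000, u=3.751502:
  k1 = f(1.040000, 3.751502) = 3.121250
  k2 = f(1.300000, 4.563027) = 4.745548
  u ← 3.751502 + 0.52·4.745548 = 6.219188
u(1.56) ≈ 6.2192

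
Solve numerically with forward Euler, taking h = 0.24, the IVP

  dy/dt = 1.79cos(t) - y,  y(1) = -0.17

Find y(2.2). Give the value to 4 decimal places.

-0.0935

Euler: y_{n+1} = y_n + h·f(t_n, y_n).
t=1.000000, y=-0.170000: f=1.137141 → y ← -0.170000 + 0.24·1.137141 = 0.102914
t=1.240000, y=0.102914: f=0.478471 → y ← 0.102914 + 0.24·0.478471 = 0.217747
t=1.480000, y=0.217747: f=-0.055445 → y ← 0.217747 + 0.24·(-0.055445) = 0.204440
t=1.720000, y=0.204440: f=-0.470525 → y ← 0.204440 + 0.24·(-0.470525) = 0.091514
t=1.960000, y=0.091514: f=-0.770733 → y ← 0.091514 + 0.24·(-0.770733) = -0.093462
y(2.2) ≈ -0.0935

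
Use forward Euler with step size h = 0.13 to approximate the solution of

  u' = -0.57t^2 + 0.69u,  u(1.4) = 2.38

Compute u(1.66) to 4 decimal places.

Euler: u_{n+1} = u_n + h·f(t_n, u_n).
t=1.400000, u=2.380000: f=0.525000 → u ← 2.380000 + 0.13·0.525000 = 2.448250
t=1.530000, u=2.448250: f=0.354979 → u ← 2.448250 + 0.13·0.354979 = 2.494397
u(1.66) ≈ 2.4944

2.4944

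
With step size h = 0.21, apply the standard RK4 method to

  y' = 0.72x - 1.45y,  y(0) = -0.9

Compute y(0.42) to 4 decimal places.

RK4: k1 = f(x_n, y_n); k2 = f(x_n + h/2, y_n + (h/2)·k1); k3 = f(x_n + h/2, y_n + (h/2)·k2); k4 = f(x_n + h, y_n + h·k3); y_{n+1} = y_n + (h/6)·(k1 + 2k2 + 2k3 + k4).
x=0.000000, y=-0.900000:
  k1 = f(0.000000, -0.900000) = 1.305000
  k2 = f(0.105000, -0.762975) = 1.181914
  k3 = f(0.105000, -0.775899) = 1.200654
  k4 = f(0.210000, -0.647863) = 1.090601
  y ← -0.900000 + (0.21/6)·(k1 + 2k2 + 2k3 + k4) = -0.649374
x=0.210000, y=-0.649374:
  k1 = f(0.210000, -0.649374) = 1.092793
  k2 = f(0.315000, -0.534631) = 1.002015
  k3 = f(0.315000, -0.544163) = 1.015836
  k4 = f(0.420000, -0.436049) = 0.934671
  y ← -0.649374 + (0.21/6)·(k1 + 2k2 + 2k3 + k4) = -0.437163
y(0.42) ≈ -0.4372

-0.4372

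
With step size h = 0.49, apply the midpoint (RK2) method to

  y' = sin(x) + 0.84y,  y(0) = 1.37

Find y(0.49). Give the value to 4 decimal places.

2.1688

Midpoint: k1 = f(x_n, y_n); k2 = f(x_n + h/2, y_n + (h/2)·k1); y_{n+1} = y_n + h·k2.
x=0.000000, y=1.370000:
  k1 = f(0.000000, 1.370000) = 1.150800
  k2 = f(0.245000, 1.651946) = 1.630191
  y ← 1.370000 + 0.49·1.630191 = 2.168794
y(0.49) ≈ 2.1688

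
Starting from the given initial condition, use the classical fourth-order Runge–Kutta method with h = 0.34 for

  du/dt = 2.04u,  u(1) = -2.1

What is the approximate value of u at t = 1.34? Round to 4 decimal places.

-4.1987

RK4: k1 = f(t_n, u_n); k2 = f(t_n + h/2, u_n + (h/2)·k1); k3 = f(t_n + h/2, u_n + (h/2)·k2); k4 = f(t_n + h, u_n + h·k3); u_{n+1} = u_n + (h/6)·(k1 + 2k2 + 2k3 + k4).
t=1.000000, u=-2.100000:
  k1 = f(1.000000, -2.100000) = -4.284000
  k2 = f(1.170000, -2.828280) = -5.769691
  k3 = f(1.170000, -3.080848) = -6.284929
  k4 = f(1.340000, -4.236876) = -8.643227
  u ← -2.100000 + (0.34/6)·(k1 + 2k2 + 2k3 + k4) = -4.198733
u(1.34) ≈ -4.1987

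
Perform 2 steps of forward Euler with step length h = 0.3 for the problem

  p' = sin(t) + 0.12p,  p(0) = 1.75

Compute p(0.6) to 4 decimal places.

Euler: p_{n+1} = p_n + h·f(t_n, p_n).
t=0.000000, p=1.750000: f=0.210000 → p ← 1.750000 + 0.3·0.210000 = 1.813000
t=0.300000, p=1.813000: f=0.513080 → p ← 1.813000 + 0.3·0.513080 = 1.966924
p(0.6) ≈ 1.9669

1.9669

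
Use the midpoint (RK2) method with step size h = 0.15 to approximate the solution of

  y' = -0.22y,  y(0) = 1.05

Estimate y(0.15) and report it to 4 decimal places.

Midpoint: k1 = f(x_n, y_n); k2 = f(x_n + h/2, y_n + (h/2)·k1); y_{n+1} = y_n + h·k2.
x=0.000000, y=1.050000:
  k1 = f(0.000000, 1.050000) = -0.231000
  k2 = f(0.075000, 1.032675) = -0.227189
  y ← 1.050000 + 0.15·(-0.227189) = 1.015922
y(0.15) ≈ 1.0159

1.0159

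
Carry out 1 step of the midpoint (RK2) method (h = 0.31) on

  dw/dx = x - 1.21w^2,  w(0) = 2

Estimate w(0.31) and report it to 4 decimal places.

Midpoint: k1 = f(x_n, w_n); k2 = f(x_n + h/2, w_n + (h/2)·k1); w_{n+1} = w_n + h·k2.
x=0.000000, w=2.000000:
  k1 = f(0.000000, 2.000000) = -4.840000
  k2 = f(0.155000, 1.249800) = -1.735020
  w ← 2.000000 + 0.31·(-1.735020) = 1.462144
w(0.31) ≈ 1.4621

1.4621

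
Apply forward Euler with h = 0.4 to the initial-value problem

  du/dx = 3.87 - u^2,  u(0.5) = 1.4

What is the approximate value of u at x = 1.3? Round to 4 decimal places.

Euler: u_{n+1} = u_n + h·f(x_n, u_n).
x=0.500000, u=1.400000: f=1.910000 → u ← 1.400000 + 0.4·1.910000 = 2.164000
x=0.900000, u=2.164000: f=-0.812896 → u ← 2.164000 + 0.4·(-0.812896) = 1.838842
u(1.3) ≈ 1.8388

1.8388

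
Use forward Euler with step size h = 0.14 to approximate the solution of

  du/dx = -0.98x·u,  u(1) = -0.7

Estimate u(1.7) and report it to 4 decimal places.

-0.2658

Euler: u_{n+1} = u_n + h·f(x_n, u_n).
x=1.000000, u=-0.700000: f=0.686000 → u ← -0.700000 + 0.14·0.686000 = -0.603960
x=1.140000, u=-0.603960: f=0.674744 → u ← -0.603960 + 0.14·0.674744 = -0.509496
x=1.280000, u=-0.509496: f=0.639112 → u ← -0.509496 + 0.14·0.639112 = -0.420020
x=1.420000, u=-0.420020: f=0.584500 → u ← -0.420020 + 0.14·0.584500 = -0.338190
x=1.560000, u=-0.338190: f=0.517025 → u ← -0.338190 + 0.14·0.517025 = -0.265807
u(1.7) ≈ -0.2658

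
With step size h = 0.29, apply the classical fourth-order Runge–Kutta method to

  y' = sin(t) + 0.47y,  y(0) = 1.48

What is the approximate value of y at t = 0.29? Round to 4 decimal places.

RK4: k1 = f(t_n, y_n); k2 = f(t_n + h/2, y_n + (h/2)·k1); k3 = f(t_n + h/2, y_n + (h/2)·k2); k4 = f(t_n + h, y_n + h·k3); y_{n+1} = y_n + (h/6)·(k1 + 2k2 + 2k3 + k4).
t=0.000000, y=1.480000:
  k1 = f(0.000000, 1.480000) = 0.695600
  k2 = f(0.145000, 1.580862) = 0.887498
  k3 = f(0.145000, 1.608687) = 0.900575
  k4 = f(0.290000, 1.741167) = 1.104301
  y ← 1.480000 + (0.29/6)·(k1 + 2k2 + 2k3 + k4) = 1.739842
y(0.29) ≈ 1.7398

1.7398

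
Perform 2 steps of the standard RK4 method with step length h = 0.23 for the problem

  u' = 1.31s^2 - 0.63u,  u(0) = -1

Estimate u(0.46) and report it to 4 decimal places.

-0.7088

RK4: k1 = f(s_n, u_n); k2 = f(s_n + h/2, u_n + (h/2)·k1); k3 = f(s_n + h/2, u_n + (h/2)·k2); k4 = f(s_n + h, u_n + h·k3); u_{n+1} = u_n + (h/6)·(k1 + 2k2 + 2k3 + k4).
s=0.000000, u=-1.000000:
  k1 = f(0.000000, -1.000000) = 0.630000
  k2 = f(0.115000, -0.927550) = 0.601681
  k3 = f(0.115000, -0.930807) = 0.603733
  k4 = f(0.230000, -0.861141) = 0.611818
  u ← -1.000000 + (0.23/6)·(k1 + 2k2 + 2k3 + k4) = -0.859982
s=0.230000, u=-0.859982:
  k1 = f(0.230000, -0.859982) = 0.611088
  k2 = f(0.345000, -0.789707) = 0.653438
  k3 = f(0.345000, -0.784837) = 0.650370
  k4 = f(0.460000, -0.710397) = 0.724746
  u ← -0.859982 + (0.23/6)·(k1 + 2k2 + 2k3 + k4) = -0.708816
u(0.46) ≈ -0.7088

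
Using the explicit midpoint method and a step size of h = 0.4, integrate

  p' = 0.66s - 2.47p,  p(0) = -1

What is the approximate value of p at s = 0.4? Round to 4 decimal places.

Midpoint: k1 = f(s_n, p_n); k2 = f(s_n + h/2, p_n + (h/2)·k1); p_{n+1} = p_n + h·k2.
s=0.000000, p=-1.000000:
  k1 = f(0.000000, -1.000000) = 2.470000
  k2 = f(0.200000, -0.506000) = 1.381820
  p ← -1.000000 + 0.4·1.381820 = -0.447272
p(0.4) ≈ -0.4473

-0.4473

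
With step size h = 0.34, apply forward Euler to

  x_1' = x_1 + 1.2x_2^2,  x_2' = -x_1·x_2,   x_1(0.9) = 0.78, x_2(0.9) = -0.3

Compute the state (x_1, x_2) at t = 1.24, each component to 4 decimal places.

1.0819, -0.2204

Euler on (x_1,x_2): x_1_{n+1} = x_1_n + h·x_1', x_2_{n+1} = x_2_n + h·x_2'.
0.900000: (0.780000, -0.300000); f=(0.888000, 0.234000) → (1.081920, -0.220440)
(x_1(1.24), x_2(1.24)) ≈ (1.0819, -0.2204)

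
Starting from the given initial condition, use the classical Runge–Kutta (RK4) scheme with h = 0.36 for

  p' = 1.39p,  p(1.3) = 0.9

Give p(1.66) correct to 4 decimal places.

1.4842

RK4: k1 = f(t_n, p_n); k2 = f(t_n + h/2, p_n + (h/2)·k1); k3 = f(t_n + h/2, p_n + (h/2)·k2); k4 = f(t_n + h, p_n + h·k3); p_{n+1} = p_n + (h/6)·(k1 + 2k2 + 2k3 + k4).
t=1.300000, p=0.900000:
  k1 = f(1.300000, 0.900000) = 1.251000
  k2 = f(1.480000, 1.125180) = 1.564000
  k3 = f(1.480000, 1.181520) = 1.642313
  k4 = f(1.660000, 1.491233) = 2.072813
  p ← 0.900000 + (0.36/6)·(k1 + 2k2 + 2k3 + k4) = 1.484186
p(1.66) ≈ 1.4842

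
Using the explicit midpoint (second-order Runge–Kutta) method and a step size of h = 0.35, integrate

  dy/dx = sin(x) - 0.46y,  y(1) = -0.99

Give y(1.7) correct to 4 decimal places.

Midpoint: k1 = f(x_n, y_n); k2 = f(x_n + h/2, y_n + (h/2)·k1); y_{n+1} = y_n + h·k2.
x=1.000000, y=-0.990000:
  k1 = f(1.000000, -0.990000) = 1.296871
  k2 = f(1.175000, -0.763048) = 1.273692
  y ← -0.990000 + 0.35·1.273692 = -0.544208
x=1.350000, y=-0.544208:
  k1 = f(1.350000, -0.544208) = 1.226059
  k2 = f(1.525000, -0.329648) = 1.150589
  y ← -0.544208 + 0.35·1.150589 = -0.141502
y(1.7) ≈ -0.1415

-0.1415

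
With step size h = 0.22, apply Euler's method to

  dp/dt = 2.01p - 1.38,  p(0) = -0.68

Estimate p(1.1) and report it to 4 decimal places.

Euler: p_{n+1} = p_n + h·f(t_n, p_n).
t=0.000000, p=-0.680000: f=-2.746800 → p ← -0.680000 + 0.22·(-2.746800) = -1.284296
t=0.220000, p=-1.284296: f=-3.961435 → p ← -1.284296 + 0.22·(-3.961435) = -2.155812
t=0.440000, p=-2.155812: f=-5.713181 → p ← -2.155812 + 0.22·(-5.713181) = -3.412712
t=0.660000, p=-3.412712: f=-8.239550 → p ← -3.412712 + 0.22·(-8.239550) = -5.225413
t=0.880000, p=-5.225413: f=-11.883080 → p ← -5.225413 + 0.22·(-11.883080) = -7.839690
p(1.1) ≈ -7.8397

-7.8397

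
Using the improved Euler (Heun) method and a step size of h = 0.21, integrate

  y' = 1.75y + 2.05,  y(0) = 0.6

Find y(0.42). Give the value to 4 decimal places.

Heun: k1 = f(s_n, y_n); k2 = f(s_n + h, y_n + h·k1); y_{n+1} = y_n + (h/2)·(k1 + k2).
s=0.000000, y=0.600000:
  k1 = f(0.000000, 0.600000) = 3.100000
  k2 = f(0.210000, 1.251000) = 4.239250
  y ← 0.600000 + (0.21/2)·(3.100000 + 4.239250) = 1.370621
s=0.210000, y=1.370621:
  k1 = f(0.210000, 1.370621) = 4.448587
  k2 = f(0.420000, 2.304825) = 6.083443
  y ← 1.370621 + (0.21/2)·(4.448587 + 6.083443) = 2.476484
y(0.42) ≈ 2.4765

2.4765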